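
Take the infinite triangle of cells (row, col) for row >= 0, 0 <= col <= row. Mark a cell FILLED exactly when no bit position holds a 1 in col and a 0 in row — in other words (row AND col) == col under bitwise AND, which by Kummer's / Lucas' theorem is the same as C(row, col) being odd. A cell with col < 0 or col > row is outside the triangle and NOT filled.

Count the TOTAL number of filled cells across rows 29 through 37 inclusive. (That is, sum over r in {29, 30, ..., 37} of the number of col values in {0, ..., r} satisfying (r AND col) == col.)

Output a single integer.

Answer: 94

Derivation:
r29=11101 pc4: +16 =16
r30=11110 pc4: +16 =32
r31=11111 pc5: +32 =64
r32=100000 pc1: +2 =66
r33=100001 pc2: +4 =70
r34=100010 pc2: +4 =74
r35=100011 pc3: +8 =82
r36=100100 pc2: +4 =86
r37=100101 pc3: +8 =94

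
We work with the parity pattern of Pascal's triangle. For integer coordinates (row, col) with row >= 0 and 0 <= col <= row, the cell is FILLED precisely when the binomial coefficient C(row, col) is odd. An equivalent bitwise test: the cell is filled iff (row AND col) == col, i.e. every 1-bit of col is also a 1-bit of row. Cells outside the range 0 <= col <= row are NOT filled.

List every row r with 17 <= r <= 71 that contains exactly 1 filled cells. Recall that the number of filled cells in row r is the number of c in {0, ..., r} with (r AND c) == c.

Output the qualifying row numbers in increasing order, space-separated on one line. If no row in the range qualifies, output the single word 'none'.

Row r has 2^popcount(r) filled cells, so we need popcount(r) = log2(1) = 0.
Scan r = 17..71 and keep those with exactly 0 one-bits:
r=17=10001 popcount=2 -> skip
r=18=10010 popcount=2 -> skip
r=19=10011 popcount=3 -> skip
r=20=10100 popcount=2 -> skip
r=21=10101 popcount=3 -> skip
r=22=10110 popcount=3 -> skip
r=23=10111 popcount=4 -> skip
r=24=11000 popcount=2 -> skip
r=25=11001 popcount=3 -> skip
r=26=11010 popcount=3 -> skip
r=27=11011 popcount=4 -> skip
r=28=11100 popcount=3 -> skip
r=29=11101 popcount=4 -> skip
r=30=11110 popcount=4 -> skip
r=31=11111 popcount=5 -> skip
r=32=100000 popcount=1 -> skip
r=33=100001 popcount=2 -> skip
r=34=100010 popcount=2 -> skip
r=35=100011 popcount=3 -> skip
r=36=100100 popcount=2 -> skip
r=37=100101 popcount=3 -> skip
r=38=100110 popcount=3 -> skip
r=39=100111 popcount=4 -> skip
r=40=101000 popcount=2 -> skip
r=41=101001 popcount=3 -> skip
r=42=101010 popcount=3 -> skip
r=43=101011 popcount=4 -> skip
r=44=101100 popcount=3 -> skip
r=45=101101 popcount=4 -> skip
r=46=101110 popcount=4 -> skip
r=47=101111 popcount=5 -> skip
r=48=110000 popcount=2 -> skip
r=49=110001 popcount=3 -> skip
r=50=110010 popcount=3 -> skip
r=51=110011 popcount=4 -> skip
r=52=110100 popcount=3 -> skip
r=53=110101 popcount=4 -> skip
r=54=110110 popcount=4 -> skip
r=55=110111 popcount=5 -> skip
r=56=111000 popcount=3 -> skip
r=57=111001 popcount=4 -> skip
r=58=111010 popcount=4 -> skip
r=59=111011 popcount=5 -> skip
r=60=111100 popcount=4 -> skip
r=61=111101 popcount=5 -> skip
r=62=111110 popcount=5 -> skip
r=63=111111 popcount=6 -> skip
r=64=1000000 popcount=1 -> skip
r=65=1000001 popcount=2 -> skip
r=66=1000010 popcount=2 -> skip
r=67=1000011 popcount=3 -> skip
r=68=1000100 popcount=2 -> skip
r=69=1000101 popcount=3 -> skip
r=70=1000110 popcount=3 -> skip
r=71=1000111 popcount=4 -> skip
Kept rows: none

Answer: none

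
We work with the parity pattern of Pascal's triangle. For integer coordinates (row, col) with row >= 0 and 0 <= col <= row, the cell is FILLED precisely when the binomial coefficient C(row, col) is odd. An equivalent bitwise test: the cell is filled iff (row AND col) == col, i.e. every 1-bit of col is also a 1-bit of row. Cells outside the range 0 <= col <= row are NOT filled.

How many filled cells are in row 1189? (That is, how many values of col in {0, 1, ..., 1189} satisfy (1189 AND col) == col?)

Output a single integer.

1189 in binary = 10010100101
popcount(1189) = number of 1-bits in 10010100101 = 5
A col c satisfies (1189 AND c) == c iff every set bit of c is also set in 1189; each of the 5 set bits of 1189 can independently be on or off in c.
count = 2^5 = 32

Answer: 32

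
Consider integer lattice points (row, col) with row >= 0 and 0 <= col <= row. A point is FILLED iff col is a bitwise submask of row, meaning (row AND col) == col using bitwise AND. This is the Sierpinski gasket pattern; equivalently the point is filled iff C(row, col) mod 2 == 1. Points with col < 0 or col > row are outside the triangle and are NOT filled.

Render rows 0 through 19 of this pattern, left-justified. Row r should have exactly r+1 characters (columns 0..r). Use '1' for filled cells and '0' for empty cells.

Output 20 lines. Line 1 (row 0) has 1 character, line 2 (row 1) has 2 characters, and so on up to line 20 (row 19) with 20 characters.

Answer: 1
11
101
1111
10001
110011
1010101
11111111
100000001
1100000011
10100000101
111100001111
1000100010001
11001100110011
101010101010101
1111111111111111
10000000000000001
110000000000000011
1010000000000000101
11110000000000001111

Derivation:
r0=0: 1
r1=1: 11
r2=10: 101
r3=11: 1111
r4=100: 10001
r5=101: 110011
r6=110: 1010101
r7=111: 11111111
r8=1000: 100000001
r9=1001: 1100000011
r10=1010: 10100000101
r11=1011: 111100001111
r12=1100: 1000100010001
r13=1101: 11001100110011
r14=1110: 101010101010101
r15=1111: 1111111111111111
r16=10000: 10000000000000001
r17=10001: 110000000000000011
r18=10010: 1010000000000000101
r19=10011: 11110000000000001111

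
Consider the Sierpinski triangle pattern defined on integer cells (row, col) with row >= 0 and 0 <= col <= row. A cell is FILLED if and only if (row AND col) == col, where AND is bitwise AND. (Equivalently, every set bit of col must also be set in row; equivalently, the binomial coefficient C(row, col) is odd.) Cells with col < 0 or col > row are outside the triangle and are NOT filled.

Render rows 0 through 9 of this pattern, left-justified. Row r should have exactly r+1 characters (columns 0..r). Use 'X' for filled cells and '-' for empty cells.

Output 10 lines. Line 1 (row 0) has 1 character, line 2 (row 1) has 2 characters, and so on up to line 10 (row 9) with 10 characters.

r0=0: X
r1=1: XX
r2=10: X-X
r3=11: XXXX
r4=100: X---X
r5=101: XX--XX
r6=110: X-X-X-X
r7=111: XXXXXXXX
r8=1000: X-------X
r9=1001: XX------XX

Answer: X
XX
X-X
XXXX
X---X
XX--XX
X-X-X-X
XXXXXXXX
X-------X
XX------XX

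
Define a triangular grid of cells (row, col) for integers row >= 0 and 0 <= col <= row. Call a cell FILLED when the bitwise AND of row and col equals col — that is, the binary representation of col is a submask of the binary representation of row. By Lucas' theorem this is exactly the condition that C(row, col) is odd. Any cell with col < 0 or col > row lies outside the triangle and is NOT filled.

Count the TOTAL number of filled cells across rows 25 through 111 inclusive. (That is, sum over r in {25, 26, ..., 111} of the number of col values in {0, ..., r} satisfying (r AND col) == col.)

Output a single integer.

Answer: 1400

Derivation:
r25=11001 pc3: +8 =8
r26=11010 pc3: +8 =16
r27=11011 pc4: +16 =32
r28=11100 pc3: +8 =40
r29=11101 pc4: +16 =56
r30=11110 pc4: +16 =72
r31=11111 pc5: +32 =104
r32=100000 pc1: +2 =106
r33=100001 pc2: +4 =110
r34=100010 pc2: +4 =114
r35=100011 pc3: +8 =122
r36=100100 pc2: +4 =126
r37=100101 pc3: +8 =134
r38=100110 pc3: +8 =142
r39=100111 pc4: +16 =158
r40=101000 pc2: +4 =162
r41=101001 pc3: +8 =170
r42=101010 pc3: +8 =178
r43=101011 pc4: +16 =194
r44=101100 pc3: +8 =202
r45=101101 pc4: +16 =218
r46=101110 pc4: +16 =234
r47=101111 pc5: +32 =266
r48=110000 pc2: +4 =270
r49=110001 pc3: +8 =278
r50=110010 pc3: +8 =286
r51=110011 pc4: +16 =302
r52=110100 pc3: +8 =310
r53=110101 pc4: +16 =326
r54=110110 pc4: +16 =342
r55=110111 pc5: +32 =374
r56=111000 pc3: +8 =382
r57=111001 pc4: +16 =398
r58=111010 pc4: +16 =414
r59=111011 pc5: +32 =446
r60=111100 pc4: +16 =462
r61=111101 pc5: +32 =494
r62=111110 pc5: +32 =526
r63=111111 pc6: +64 =590
r64=1000000 pc1: +2 =592
r65=1000001 pc2: +4 =596
r66=1000010 pc2: +4 =600
r67=1000011 pc3: +8 =608
r68=1000100 pc2: +4 =612
r69=1000101 pc3: +8 =620
r70=1000110 pc3: +8 =628
r71=1000111 pc4: +16 =644
r72=1001000 pc2: +4 =648
r73=1001001 pc3: +8 =656
r74=1001010 pc3: +8 =664
r75=1001011 pc4: +16 =680
r76=1001100 pc3: +8 =688
r77=1001101 pc4: +16 =704
r78=1001110 pc4: +16 =720
r79=1001111 pc5: +32 =752
r80=1010000 pc2: +4 =756
r81=1010001 pc3: +8 =764
r82=1010010 pc3: +8 =772
r83=1010011 pc4: +16 =788
r84=1010100 pc3: +8 =796
r85=1010101 pc4: +16 =812
r86=1010110 pc4: +16 =828
r87=1010111 pc5: +32 =860
r88=1011000 pc3: +8 =868
r89=1011001 pc4: +16 =884
r90=1011010 pc4: +16 =900
r91=1011011 pc5: +32 =932
r92=1011100 pc4: +16 =948
r93=1011101 pc5: +32 =980
r94=1011110 pc5: +32 =1012
r95=1011111 pc6: +64 =1076
r96=1100000 pc2: +4 =1080
r97=1100001 pc3: +8 =1088
r98=1100010 pc3: +8 =1096
r99=1100011 pc4: +16 =1112
r100=1100100 pc3: +8 =1120
r101=1100101 pc4: +16 =1136
r102=1100110 pc4: +16 =1152
r103=1100111 pc5: +32 =1184
r104=1101000 pc3: +8 =1192
r105=1101001 pc4: +16 =1208
r106=1101010 pc4: +16 =1224
r107=1101011 pc5: +32 =1256
r108=1101100 pc4: +16 =1272
r109=1101101 pc5: +32 =1304
r110=1101110 pc5: +32 =1336
r111=1101111 pc6: +64 =1400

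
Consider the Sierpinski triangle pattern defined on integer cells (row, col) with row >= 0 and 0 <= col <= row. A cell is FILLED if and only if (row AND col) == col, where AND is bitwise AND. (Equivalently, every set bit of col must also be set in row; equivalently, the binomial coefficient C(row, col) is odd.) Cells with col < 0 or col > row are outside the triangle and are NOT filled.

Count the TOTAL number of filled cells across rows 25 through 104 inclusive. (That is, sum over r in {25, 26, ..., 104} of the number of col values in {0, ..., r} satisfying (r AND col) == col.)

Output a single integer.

Answer: 1192

Derivation:
r25=11001 pc3: +8 =8
r26=11010 pc3: +8 =16
r27=11011 pc4: +16 =32
r28=11100 pc3: +8 =40
r29=11101 pc4: +16 =56
r30=11110 pc4: +16 =72
r31=11111 pc5: +32 =104
r32=100000 pc1: +2 =106
r33=100001 pc2: +4 =110
r34=100010 pc2: +4 =114
r35=100011 pc3: +8 =122
r36=100100 pc2: +4 =126
r37=100101 pc3: +8 =134
r38=100110 pc3: +8 =142
r39=100111 pc4: +16 =158
r40=101000 pc2: +4 =162
r41=101001 pc3: +8 =170
r42=101010 pc3: +8 =178
r43=101011 pc4: +16 =194
r44=101100 pc3: +8 =202
r45=101101 pc4: +16 =218
r46=101110 pc4: +16 =234
r47=101111 pc5: +32 =266
r48=110000 pc2: +4 =270
r49=110001 pc3: +8 =278
r50=110010 pc3: +8 =286
r51=110011 pc4: +16 =302
r52=110100 pc3: +8 =310
r53=110101 pc4: +16 =326
r54=110110 pc4: +16 =342
r55=110111 pc5: +32 =374
r56=111000 pc3: +8 =382
r57=111001 pc4: +16 =398
r58=111010 pc4: +16 =414
r59=111011 pc5: +32 =446
r60=111100 pc4: +16 =462
r61=111101 pc5: +32 =494
r62=111110 pc5: +32 =526
r63=111111 pc6: +64 =590
r64=1000000 pc1: +2 =592
r65=1000001 pc2: +4 =596
r66=1000010 pc2: +4 =600
r67=1000011 pc3: +8 =608
r68=1000100 pc2: +4 =612
r69=1000101 pc3: +8 =620
r70=1000110 pc3: +8 =628
r71=1000111 pc4: +16 =644
r72=1001000 pc2: +4 =648
r73=1001001 pc3: +8 =656
r74=1001010 pc3: +8 =664
r75=1001011 pc4: +16 =680
r76=1001100 pc3: +8 =688
r77=1001101 pc4: +16 =704
r78=1001110 pc4: +16 =720
r79=1001111 pc5: +32 =752
r80=1010000 pc2: +4 =756
r81=1010001 pc3: +8 =764
r82=1010010 pc3: +8 =772
r83=1010011 pc4: +16 =788
r84=1010100 pc3: +8 =796
r85=1010101 pc4: +16 =812
r86=1010110 pc4: +16 =828
r87=1010111 pc5: +32 =860
r88=1011000 pc3: +8 =868
r89=1011001 pc4: +16 =884
r90=1011010 pc4: +16 =900
r91=1011011 pc5: +32 =932
r92=1011100 pc4: +16 =948
r93=1011101 pc5: +32 =980
r94=1011110 pc5: +32 =1012
r95=1011111 pc6: +64 =1076
r96=1100000 pc2: +4 =1080
r97=1100001 pc3: +8 =1088
r98=1100010 pc3: +8 =1096
r99=1100011 pc4: +16 =1112
r100=1100100 pc3: +8 =1120
r101=1100101 pc4: +16 =1136
r102=1100110 pc4: +16 =1152
r103=1100111 pc5: +32 =1184
r104=1101000 pc3: +8 =1192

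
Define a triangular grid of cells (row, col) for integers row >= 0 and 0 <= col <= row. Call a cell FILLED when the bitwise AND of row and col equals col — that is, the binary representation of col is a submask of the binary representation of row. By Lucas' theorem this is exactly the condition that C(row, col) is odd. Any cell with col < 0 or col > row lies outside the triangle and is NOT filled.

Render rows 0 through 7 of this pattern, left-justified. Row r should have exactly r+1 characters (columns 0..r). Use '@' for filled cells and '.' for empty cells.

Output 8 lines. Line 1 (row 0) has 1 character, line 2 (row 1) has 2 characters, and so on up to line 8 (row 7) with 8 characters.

r0=0: @
r1=1: @@
r2=10: @.@
r3=11: @@@@
r4=100: @...@
r5=101: @@..@@
r6=110: @.@.@.@
r7=111: @@@@@@@@

Answer: @
@@
@.@
@@@@
@...@
@@..@@
@.@.@.@
@@@@@@@@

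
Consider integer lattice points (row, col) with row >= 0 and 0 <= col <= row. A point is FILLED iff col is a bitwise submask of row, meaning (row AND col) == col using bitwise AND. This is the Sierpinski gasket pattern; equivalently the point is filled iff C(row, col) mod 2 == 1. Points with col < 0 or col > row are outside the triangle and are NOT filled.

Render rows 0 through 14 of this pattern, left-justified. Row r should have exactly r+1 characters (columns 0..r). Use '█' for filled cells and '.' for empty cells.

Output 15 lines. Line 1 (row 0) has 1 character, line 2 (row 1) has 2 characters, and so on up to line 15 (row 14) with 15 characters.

Answer: █
██
█.█
████
█...█
██..██
█.█.█.█
████████
█.......█
██......██
█.█.....█.█
████....████
█...█...█...█
██..██..██..██
█.█.█.█.█.█.█.█

Derivation:
r0=0: █
r1=1: ██
r2=10: █.█
r3=11: ████
r4=100: █...█
r5=101: ██..██
r6=110: █.█.█.█
r7=111: ████████
r8=1000: █.......█
r9=1001: ██......██
r10=1010: █.█.....█.█
r11=1011: ████....████
r12=1100: █...█...█...█
r13=1101: ██..██..██..██
r14=1110: █.█.█.█.█.█.█.█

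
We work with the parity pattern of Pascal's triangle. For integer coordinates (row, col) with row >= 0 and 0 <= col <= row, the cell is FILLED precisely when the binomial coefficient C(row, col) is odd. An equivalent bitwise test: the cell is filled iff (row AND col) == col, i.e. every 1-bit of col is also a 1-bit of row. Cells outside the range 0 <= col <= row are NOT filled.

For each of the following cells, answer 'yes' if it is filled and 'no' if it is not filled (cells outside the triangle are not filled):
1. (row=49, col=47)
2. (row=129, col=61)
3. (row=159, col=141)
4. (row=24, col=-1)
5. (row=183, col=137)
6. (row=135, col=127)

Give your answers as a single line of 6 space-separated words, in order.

Answer: no no yes no no no

Derivation:
(49,47): row=0b110001, col=0b101111, row AND col = 0b100001 = 33; 33 != 47 -> empty
(129,61): row=0b10000001, col=0b111101, row AND col = 0b1 = 1; 1 != 61 -> empty
(159,141): row=0b10011111, col=0b10001101, row AND col = 0b10001101 = 141; 141 == 141 -> filled
(24,-1): col outside [0, 24] -> not filled
(183,137): row=0b10110111, col=0b10001001, row AND col = 0b10000001 = 129; 129 != 137 -> empty
(135,127): row=0b10000111, col=0b1111111, row AND col = 0b111 = 7; 7 != 127 -> empty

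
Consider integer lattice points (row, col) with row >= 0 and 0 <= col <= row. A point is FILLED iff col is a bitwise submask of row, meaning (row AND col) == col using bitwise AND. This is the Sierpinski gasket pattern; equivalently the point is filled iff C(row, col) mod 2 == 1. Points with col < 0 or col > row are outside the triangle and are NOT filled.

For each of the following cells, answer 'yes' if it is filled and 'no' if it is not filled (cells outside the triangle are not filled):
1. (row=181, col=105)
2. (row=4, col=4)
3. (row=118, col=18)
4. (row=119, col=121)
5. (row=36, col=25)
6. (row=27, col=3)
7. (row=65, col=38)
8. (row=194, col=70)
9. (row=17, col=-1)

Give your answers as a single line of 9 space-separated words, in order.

Answer: no yes yes no no yes no no no

Derivation:
(181,105): row=0b10110101, col=0b1101001, row AND col = 0b100001 = 33; 33 != 105 -> empty
(4,4): row=0b100, col=0b100, row AND col = 0b100 = 4; 4 == 4 -> filled
(118,18): row=0b1110110, col=0b10010, row AND col = 0b10010 = 18; 18 == 18 -> filled
(119,121): col outside [0, 119] -> not filled
(36,25): row=0b100100, col=0b11001, row AND col = 0b0 = 0; 0 != 25 -> empty
(27,3): row=0b11011, col=0b11, row AND col = 0b11 = 3; 3 == 3 -> filled
(65,38): row=0b1000001, col=0b100110, row AND col = 0b0 = 0; 0 != 38 -> empty
(194,70): row=0b11000010, col=0b1000110, row AND col = 0b1000010 = 66; 66 != 70 -> empty
(17,-1): col outside [0, 17] -> not filled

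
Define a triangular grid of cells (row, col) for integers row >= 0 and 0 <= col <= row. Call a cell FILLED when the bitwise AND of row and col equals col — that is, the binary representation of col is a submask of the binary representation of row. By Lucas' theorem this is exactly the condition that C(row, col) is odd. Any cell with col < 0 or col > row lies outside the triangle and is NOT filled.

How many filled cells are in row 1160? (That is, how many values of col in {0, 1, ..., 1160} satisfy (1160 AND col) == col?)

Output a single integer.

1160 in binary = 10010001000
popcount(1160) = number of 1-bits in 10010001000 = 3
A col c satisfies (1160 AND c) == c iff every set bit of c is also set in 1160; each of the 3 set bits of 1160 can independently be on or off in c.
count = 2^3 = 8

Answer: 8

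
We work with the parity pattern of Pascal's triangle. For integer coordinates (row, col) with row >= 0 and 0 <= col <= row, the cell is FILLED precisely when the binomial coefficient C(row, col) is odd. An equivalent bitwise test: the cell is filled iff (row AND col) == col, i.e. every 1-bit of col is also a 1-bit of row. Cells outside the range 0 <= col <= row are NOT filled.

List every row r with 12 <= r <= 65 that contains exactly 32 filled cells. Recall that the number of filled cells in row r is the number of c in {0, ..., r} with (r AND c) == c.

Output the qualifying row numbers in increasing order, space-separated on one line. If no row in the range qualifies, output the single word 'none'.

Answer: 31 47 55 59 61 62

Derivation:
Row r has 2^popcount(r) filled cells, so we need popcount(r) = log2(32) = 5.
Scan r = 12..65 and keep those with exactly 5 one-bits:
r=12=1100 popcount=2 -> skip
r=13=1101 popcount=3 -> skip
r=14=1110 popcount=3 -> skip
r=15=1111 popcount=4 -> skip
r=16=10000 popcount=1 -> skip
r=17=10001 popcount=2 -> skip
r=18=10010 popcount=2 -> skip
r=19=10011 popcount=3 -> skip
r=20=10100 popcount=2 -> skip
r=21=10101 popcount=3 -> skip
r=22=10110 popcount=3 -> skip
r=23=10111 popcount=4 -> skip
r=24=11000 popcount=2 -> skip
r=25=11001 popcount=3 -> skip
r=26=11010 popcount=3 -> skip
r=27=11011 popcount=4 -> skip
r=28=11100 popcount=3 -> skip
r=29=11101 popcount=4 -> skip
r=30=11110 popcount=4 -> skip
r=31=11111 popcount=5 -> KEEP
r=32=100000 popcount=1 -> skip
r=33=100001 popcount=2 -> skip
r=34=100010 popcount=2 -> skip
r=35=100011 popcount=3 -> skip
r=36=100100 popcount=2 -> skip
r=37=100101 popcount=3 -> skip
r=38=100110 popcount=3 -> skip
r=39=100111 popcount=4 -> skip
r=40=101000 popcount=2 -> skip
r=41=101001 popcount=3 -> skip
r=42=101010 popcount=3 -> skip
r=43=101011 popcount=4 -> skip
r=44=101100 popcount=3 -> skip
r=45=101101 popcount=4 -> skip
r=46=101110 popcount=4 -> skip
r=47=101111 popcount=5 -> KEEP
r=48=110000 popcount=2 -> skip
r=49=110001 popcount=3 -> skip
r=50=110010 popcount=3 -> skip
r=51=110011 popcount=4 -> skip
r=52=110100 popcount=3 -> skip
r=53=110101 popcount=4 -> skip
r=54=110110 popcount=4 -> skip
r=55=110111 popcount=5 -> KEEP
r=56=111000 popcount=3 -> skip
r=57=111001 popcount=4 -> skip
r=58=111010 popcount=4 -> skip
r=59=111011 popcount=5 -> KEEP
r=60=111100 popcount=4 -> skip
r=61=111101 popcount=5 -> KEEP
r=62=111110 popcount=5 -> KEEP
r=63=111111 popcount=6 -> skip
r=64=1000000 popcount=1 -> skip
r=65=1000001 popcount=2 -> skip
Kept rows: 31 47 55 59 61 62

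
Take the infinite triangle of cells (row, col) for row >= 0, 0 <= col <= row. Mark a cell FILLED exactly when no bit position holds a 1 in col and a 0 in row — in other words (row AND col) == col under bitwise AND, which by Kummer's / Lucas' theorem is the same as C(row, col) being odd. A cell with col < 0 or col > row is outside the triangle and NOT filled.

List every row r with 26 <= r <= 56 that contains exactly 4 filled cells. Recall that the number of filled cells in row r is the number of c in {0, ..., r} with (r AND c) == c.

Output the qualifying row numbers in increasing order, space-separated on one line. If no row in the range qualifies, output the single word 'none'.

Row r has 2^popcount(r) filled cells, so we need popcount(r) = log2(4) = 2.
Scan r = 26..56 and keep those with exactly 2 one-bits:
r=26=11010 popcount=3 -> skip
r=27=11011 popcount=4 -> skip
r=28=11100 popcount=3 -> skip
r=29=11101 popcount=4 -> skip
r=30=11110 popcount=4 -> skip
r=31=11111 popcount=5 -> skip
r=32=100000 popcount=1 -> skip
r=33=100001 popcount=2 -> KEEP
r=34=100010 popcount=2 -> KEEP
r=35=100011 popcount=3 -> skip
r=36=100100 popcount=2 -> KEEP
r=37=100101 popcount=3 -> skip
r=38=100110 popcount=3 -> skip
r=39=100111 popcount=4 -> skip
r=40=101000 popcount=2 -> KEEP
r=41=101001 popcount=3 -> skip
r=42=101010 popcount=3 -> skip
r=43=101011 popcount=4 -> skip
r=44=101100 popcount=3 -> skip
r=45=101101 popcount=4 -> skip
r=46=101110 popcount=4 -> skip
r=47=101111 popcount=5 -> skip
r=48=110000 popcount=2 -> KEEP
r=49=110001 popcount=3 -> skip
r=50=110010 popcount=3 -> skip
r=51=110011 popcount=4 -> skip
r=52=110100 popcount=3 -> skip
r=53=110101 popcount=4 -> skip
r=54=110110 popcount=4 -> skip
r=55=110111 popcount=5 -> skip
r=56=111000 popcount=3 -> skip
Kept rows: 33 34 36 40 48

Answer: 33 34 36 40 48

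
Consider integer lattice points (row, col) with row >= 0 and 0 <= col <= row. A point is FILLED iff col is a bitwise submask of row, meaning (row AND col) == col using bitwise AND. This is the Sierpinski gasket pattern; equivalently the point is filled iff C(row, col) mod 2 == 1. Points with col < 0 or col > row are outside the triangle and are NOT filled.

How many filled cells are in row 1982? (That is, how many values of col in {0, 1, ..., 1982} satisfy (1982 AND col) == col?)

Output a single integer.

1982 in binary = 11110111110
popcount(1982) = number of 1-bits in 11110111110 = 9
A col c satisfies (1982 AND c) == c iff every set bit of c is also set in 1982; each of the 9 set bits of 1982 can independently be on or off in c.
count = 2^9 = 512

Answer: 512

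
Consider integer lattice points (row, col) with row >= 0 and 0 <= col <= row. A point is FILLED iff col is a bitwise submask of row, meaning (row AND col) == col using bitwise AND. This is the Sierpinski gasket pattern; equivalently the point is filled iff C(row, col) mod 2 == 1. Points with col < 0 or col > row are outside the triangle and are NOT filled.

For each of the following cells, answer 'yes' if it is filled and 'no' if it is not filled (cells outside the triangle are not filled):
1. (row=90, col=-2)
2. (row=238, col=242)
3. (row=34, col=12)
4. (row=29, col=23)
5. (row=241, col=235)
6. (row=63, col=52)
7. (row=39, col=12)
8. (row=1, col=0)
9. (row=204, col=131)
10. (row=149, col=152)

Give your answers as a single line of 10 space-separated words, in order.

Answer: no no no no no yes no yes no no

Derivation:
(90,-2): col outside [0, 90] -> not filled
(238,242): col outside [0, 238] -> not filled
(34,12): row=0b100010, col=0b1100, row AND col = 0b0 = 0; 0 != 12 -> empty
(29,23): row=0b11101, col=0b10111, row AND col = 0b10101 = 21; 21 != 23 -> empty
(241,235): row=0b11110001, col=0b11101011, row AND col = 0b11100001 = 225; 225 != 235 -> empty
(63,52): row=0b111111, col=0b110100, row AND col = 0b110100 = 52; 52 == 52 -> filled
(39,12): row=0b100111, col=0b1100, row AND col = 0b100 = 4; 4 != 12 -> empty
(1,0): row=0b1, col=0b0, row AND col = 0b0 = 0; 0 == 0 -> filled
(204,131): row=0b11001100, col=0b10000011, row AND col = 0b10000000 = 128; 128 != 131 -> empty
(149,152): col outside [0, 149] -> not filled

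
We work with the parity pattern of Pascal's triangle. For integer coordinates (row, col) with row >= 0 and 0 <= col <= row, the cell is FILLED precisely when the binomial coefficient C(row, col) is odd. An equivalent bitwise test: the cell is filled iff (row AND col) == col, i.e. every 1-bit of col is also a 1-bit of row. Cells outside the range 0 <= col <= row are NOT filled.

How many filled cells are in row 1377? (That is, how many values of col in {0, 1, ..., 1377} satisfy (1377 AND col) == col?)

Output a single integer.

Answer: 32

Derivation:
1377 in binary = 10101100001
popcount(1377) = number of 1-bits in 10101100001 = 5
A col c satisfies (1377 AND c) == c iff every set bit of c is also set in 1377; each of the 5 set bits of 1377 can independently be on or off in c.
count = 2^5 = 32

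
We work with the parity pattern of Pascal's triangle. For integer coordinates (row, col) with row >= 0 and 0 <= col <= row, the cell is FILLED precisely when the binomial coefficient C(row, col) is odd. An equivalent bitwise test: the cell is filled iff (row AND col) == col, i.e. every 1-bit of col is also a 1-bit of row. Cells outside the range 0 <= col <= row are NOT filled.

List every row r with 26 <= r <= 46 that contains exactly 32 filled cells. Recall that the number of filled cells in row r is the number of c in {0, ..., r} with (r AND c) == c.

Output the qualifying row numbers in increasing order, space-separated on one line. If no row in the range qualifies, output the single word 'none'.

Row r has 2^popcount(r) filled cells, so we need popcount(r) = log2(32) = 5.
Scan r = 26..46 and keep those with exactly 5 one-bits:
r=26=11010 popcount=3 -> skip
r=27=11011 popcount=4 -> skip
r=28=11100 popcount=3 -> skip
r=29=11101 popcount=4 -> skip
r=30=11110 popcount=4 -> skip
r=31=11111 popcount=5 -> KEEP
r=32=100000 popcount=1 -> skip
r=33=100001 popcount=2 -> skip
r=34=100010 popcount=2 -> skip
r=35=100011 popcount=3 -> skip
r=36=100100 popcount=2 -> skip
r=37=100101 popcount=3 -> skip
r=38=100110 popcount=3 -> skip
r=39=100111 popcount=4 -> skip
r=40=101000 popcount=2 -> skip
r=41=101001 popcount=3 -> skip
r=42=101010 popcount=3 -> skip
r=43=101011 popcount=4 -> skip
r=44=101100 popcount=3 -> skip
r=45=101101 popcount=4 -> skip
r=46=101110 popcount=4 -> skip
Kept rows: 31

Answer: 31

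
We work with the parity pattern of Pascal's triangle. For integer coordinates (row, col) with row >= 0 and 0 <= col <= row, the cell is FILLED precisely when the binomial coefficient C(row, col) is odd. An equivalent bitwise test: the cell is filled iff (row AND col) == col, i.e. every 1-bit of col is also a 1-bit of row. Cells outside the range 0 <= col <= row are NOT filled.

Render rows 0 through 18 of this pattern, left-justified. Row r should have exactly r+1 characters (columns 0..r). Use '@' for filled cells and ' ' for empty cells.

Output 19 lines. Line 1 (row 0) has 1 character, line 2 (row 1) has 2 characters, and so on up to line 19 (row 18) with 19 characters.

r0=0: @
r1=1: @@
r2=10: @ @
r3=11: @@@@
r4=100: @   @
r5=101: @@  @@
r6=110: @ @ @ @
r7=111: @@@@@@@@
r8=1000: @       @
r9=1001: @@      @@
r10=1010: @ @     @ @
r11=1011: @@@@    @@@@
r12=1100: @   @   @   @
r13=1101: @@  @@  @@  @@
r14=1110: @ @ @ @ @ @ @ @
r15=1111: @@@@@@@@@@@@@@@@
r16=10000: @               @
r17=10001: @@              @@
r18=10010: @ @             @ @

Answer: @
@@
@ @
@@@@
@   @
@@  @@
@ @ @ @
@@@@@@@@
@       @
@@      @@
@ @     @ @
@@@@    @@@@
@   @   @   @
@@  @@  @@  @@
@ @ @ @ @ @ @ @
@@@@@@@@@@@@@@@@
@               @
@@              @@
@ @             @ @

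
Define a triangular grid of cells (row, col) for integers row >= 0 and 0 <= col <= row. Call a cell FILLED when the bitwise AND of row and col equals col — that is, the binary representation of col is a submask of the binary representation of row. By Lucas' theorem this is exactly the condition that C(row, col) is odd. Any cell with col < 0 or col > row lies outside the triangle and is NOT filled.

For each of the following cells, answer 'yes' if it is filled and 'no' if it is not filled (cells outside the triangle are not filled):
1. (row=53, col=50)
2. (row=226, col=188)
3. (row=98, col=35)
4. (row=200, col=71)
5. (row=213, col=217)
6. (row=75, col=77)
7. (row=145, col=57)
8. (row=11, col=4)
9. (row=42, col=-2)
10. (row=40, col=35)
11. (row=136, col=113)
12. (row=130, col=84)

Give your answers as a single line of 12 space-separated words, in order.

Answer: no no no no no no no no no no no no

Derivation:
(53,50): row=0b110101, col=0b110010, row AND col = 0b110000 = 48; 48 != 50 -> empty
(226,188): row=0b11100010, col=0b10111100, row AND col = 0b10100000 = 160; 160 != 188 -> empty
(98,35): row=0b1100010, col=0b100011, row AND col = 0b100010 = 34; 34 != 35 -> empty
(200,71): row=0b11001000, col=0b1000111, row AND col = 0b1000000 = 64; 64 != 71 -> empty
(213,217): col outside [0, 213] -> not filled
(75,77): col outside [0, 75] -> not filled
(145,57): row=0b10010001, col=0b111001, row AND col = 0b10001 = 17; 17 != 57 -> empty
(11,4): row=0b1011, col=0b100, row AND col = 0b0 = 0; 0 != 4 -> empty
(42,-2): col outside [0, 42] -> not filled
(40,35): row=0b101000, col=0b100011, row AND col = 0b100000 = 32; 32 != 35 -> empty
(136,113): row=0b10001000, col=0b1110001, row AND col = 0b0 = 0; 0 != 113 -> empty
(130,84): row=0b10000010, col=0b1010100, row AND col = 0b0 = 0; 0 != 84 -> empty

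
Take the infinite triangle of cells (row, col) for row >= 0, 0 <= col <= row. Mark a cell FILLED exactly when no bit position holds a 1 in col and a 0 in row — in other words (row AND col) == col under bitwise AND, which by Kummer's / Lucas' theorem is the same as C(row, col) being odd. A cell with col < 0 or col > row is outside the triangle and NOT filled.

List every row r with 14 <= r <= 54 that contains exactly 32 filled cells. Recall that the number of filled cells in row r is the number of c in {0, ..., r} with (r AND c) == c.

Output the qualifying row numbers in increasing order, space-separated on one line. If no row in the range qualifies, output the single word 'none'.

Row r has 2^popcount(r) filled cells, so we need popcount(r) = log2(32) = 5.
Scan r = 14..54 and keep those with exactly 5 one-bits:
r=14=1110 popcount=3 -> skip
r=15=1111 popcount=4 -> skip
r=16=10000 popcount=1 -> skip
r=17=10001 popcount=2 -> skip
r=18=10010 popcount=2 -> skip
r=19=10011 popcount=3 -> skip
r=20=10100 popcount=2 -> skip
r=21=10101 popcount=3 -> skip
r=22=10110 popcount=3 -> skip
r=23=10111 popcount=4 -> skip
r=24=11000 popcount=2 -> skip
r=25=11001 popcount=3 -> skip
r=26=11010 popcount=3 -> skip
r=27=11011 popcount=4 -> skip
r=28=11100 popcount=3 -> skip
r=29=11101 popcount=4 -> skip
r=30=11110 popcount=4 -> skip
r=31=11111 popcount=5 -> KEEP
r=32=100000 popcount=1 -> skip
r=33=100001 popcount=2 -> skip
r=34=100010 popcount=2 -> skip
r=35=100011 popcount=3 -> skip
r=36=100100 popcount=2 -> skip
r=37=100101 popcount=3 -> skip
r=38=100110 popcount=3 -> skip
r=39=100111 popcount=4 -> skip
r=40=101000 popcount=2 -> skip
r=41=101001 popcount=3 -> skip
r=42=101010 popcount=3 -> skip
r=43=101011 popcount=4 -> skip
r=44=101100 popcount=3 -> skip
r=45=101101 popcount=4 -> skip
r=46=101110 popcount=4 -> skip
r=47=101111 popcount=5 -> KEEP
r=48=110000 popcount=2 -> skip
r=49=110001 popcount=3 -> skip
r=50=110010 popcount=3 -> skip
r=51=110011 popcount=4 -> skip
r=52=110100 popcount=3 -> skip
r=53=110101 popcount=4 -> skip
r=54=110110 popcount=4 -> skip
Kept rows: 31 47

Answer: 31 47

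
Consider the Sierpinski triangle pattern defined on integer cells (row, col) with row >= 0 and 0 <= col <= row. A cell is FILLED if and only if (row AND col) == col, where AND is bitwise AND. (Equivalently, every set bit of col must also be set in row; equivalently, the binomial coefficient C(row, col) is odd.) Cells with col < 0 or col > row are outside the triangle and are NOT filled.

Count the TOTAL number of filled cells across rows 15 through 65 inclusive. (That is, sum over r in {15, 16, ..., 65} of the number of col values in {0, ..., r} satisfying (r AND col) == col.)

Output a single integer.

Answer: 670

Derivation:
r15=1111 pc4: +16 =16
r16=10000 pc1: +2 =18
r17=10001 pc2: +4 =22
r18=10010 pc2: +4 =26
r19=10011 pc3: +8 =34
r20=10100 pc2: +4 =38
r21=10101 pc3: +8 =46
r22=10110 pc3: +8 =54
r23=10111 pc4: +16 =70
r24=11000 pc2: +4 =74
r25=11001 pc3: +8 =82
r26=11010 pc3: +8 =90
r27=11011 pc4: +16 =106
r28=11100 pc3: +8 =114
r29=11101 pc4: +16 =130
r30=11110 pc4: +16 =146
r31=11111 pc5: +32 =178
r32=100000 pc1: +2 =180
r33=100001 pc2: +4 =184
r34=100010 pc2: +4 =188
r35=100011 pc3: +8 =196
r36=100100 pc2: +4 =200
r37=100101 pc3: +8 =208
r38=100110 pc3: +8 =216
r39=100111 pc4: +16 =232
r40=101000 pc2: +4 =236
r41=101001 pc3: +8 =244
r42=101010 pc3: +8 =252
r43=101011 pc4: +16 =268
r44=101100 pc3: +8 =276
r45=101101 pc4: +16 =292
r46=101110 pc4: +16 =308
r47=101111 pc5: +32 =340
r48=110000 pc2: +4 =344
r49=110001 pc3: +8 =352
r50=110010 pc3: +8 =360
r51=110011 pc4: +16 =376
r52=110100 pc3: +8 =384
r53=110101 pc4: +16 =400
r54=110110 pc4: +16 =416
r55=110111 pc5: +32 =448
r56=111000 pc3: +8 =456
r57=111001 pc4: +16 =472
r58=111010 pc4: +16 =488
r59=111011 pc5: +32 =520
r60=111100 pc4: +16 =536
r61=111101 pc5: +32 =568
r62=111110 pc5: +32 =600
r63=111111 pc6: +64 =664
r64=1000000 pc1: +2 =666
r65=1000001 pc2: +4 =670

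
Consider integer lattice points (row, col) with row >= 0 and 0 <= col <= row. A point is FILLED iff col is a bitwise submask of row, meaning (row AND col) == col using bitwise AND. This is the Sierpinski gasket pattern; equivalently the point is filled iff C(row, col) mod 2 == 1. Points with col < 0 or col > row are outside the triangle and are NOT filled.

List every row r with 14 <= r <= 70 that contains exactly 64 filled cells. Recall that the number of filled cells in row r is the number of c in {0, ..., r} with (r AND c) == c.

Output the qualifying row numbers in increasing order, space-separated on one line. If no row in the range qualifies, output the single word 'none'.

Answer: 63

Derivation:
Row r has 2^popcount(r) filled cells, so we need popcount(r) = log2(64) = 6.
Scan r = 14..70 and keep those with exactly 6 one-bits:
r=14=1110 popcount=3 -> skip
r=15=1111 popcount=4 -> skip
r=16=10000 popcount=1 -> skip
r=17=10001 popcount=2 -> skip
r=18=10010 popcount=2 -> skip
r=19=10011 popcount=3 -> skip
r=20=10100 popcount=2 -> skip
r=21=10101 popcount=3 -> skip
r=22=10110 popcount=3 -> skip
r=23=10111 popcount=4 -> skip
r=24=11000 popcount=2 -> skip
r=25=11001 popcount=3 -> skip
r=26=11010 popcount=3 -> skip
r=27=11011 popcount=4 -> skip
r=28=11100 popcount=3 -> skip
r=29=11101 popcount=4 -> skip
r=30=11110 popcount=4 -> skip
r=31=11111 popcount=5 -> skip
r=32=100000 popcount=1 -> skip
r=33=100001 popcount=2 -> skip
r=34=100010 popcount=2 -> skip
r=35=100011 popcount=3 -> skip
r=36=100100 popcount=2 -> skip
r=37=100101 popcount=3 -> skip
r=38=100110 popcount=3 -> skip
r=39=100111 popcount=4 -> skip
r=40=101000 popcount=2 -> skip
r=41=101001 popcount=3 -> skip
r=42=101010 popcount=3 -> skip
r=43=101011 popcount=4 -> skip
r=44=101100 popcount=3 -> skip
r=45=101101 popcount=4 -> skip
r=46=101110 popcount=4 -> skip
r=47=101111 popcount=5 -> skip
r=48=110000 popcount=2 -> skip
r=49=110001 popcount=3 -> skip
r=50=110010 popcount=3 -> skip
r=51=110011 popcount=4 -> skip
r=52=110100 popcount=3 -> skip
r=53=110101 popcount=4 -> skip
r=54=110110 popcount=4 -> skip
r=55=110111 popcount=5 -> skip
r=56=111000 popcount=3 -> skip
r=57=111001 popcount=4 -> skip
r=58=111010 popcount=4 -> skip
r=59=111011 popcount=5 -> skip
r=60=111100 popcount=4 -> skip
r=61=111101 popcount=5 -> skip
r=62=111110 popcount=5 -> skip
r=63=111111 popcount=6 -> KEEP
r=64=1000000 popcount=1 -> skip
r=65=1000001 popcount=2 -> skip
r=66=1000010 popcount=2 -> skip
r=67=1000011 popcount=3 -> skip
r=68=1000100 popcount=2 -> skip
r=69=1000101 popcount=3 -> skip
r=70=1000110 popcount=3 -> skip
Kept rows: 63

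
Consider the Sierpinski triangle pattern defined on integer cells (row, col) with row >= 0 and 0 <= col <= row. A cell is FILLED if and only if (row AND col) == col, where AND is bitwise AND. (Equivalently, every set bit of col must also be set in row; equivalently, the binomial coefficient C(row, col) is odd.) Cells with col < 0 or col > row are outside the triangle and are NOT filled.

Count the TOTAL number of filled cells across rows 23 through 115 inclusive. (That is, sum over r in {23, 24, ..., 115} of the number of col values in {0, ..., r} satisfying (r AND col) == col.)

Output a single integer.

Answer: 1492

Derivation:
r23=10111 pc4: +16 =16
r24=11000 pc2: +4 =20
r25=11001 pc3: +8 =28
r26=11010 pc3: +8 =36
r27=11011 pc4: +16 =52
r28=11100 pc3: +8 =60
r29=11101 pc4: +16 =76
r30=11110 pc4: +16 =92
r31=11111 pc5: +32 =124
r32=100000 pc1: +2 =126
r33=100001 pc2: +4 =130
r34=100010 pc2: +4 =134
r35=100011 pc3: +8 =142
r36=100100 pc2: +4 =146
r37=100101 pc3: +8 =154
r38=100110 pc3: +8 =162
r39=100111 pc4: +16 =178
r40=101000 pc2: +4 =182
r41=101001 pc3: +8 =190
r42=101010 pc3: +8 =198
r43=101011 pc4: +16 =214
r44=101100 pc3: +8 =222
r45=101101 pc4: +16 =238
r46=101110 pc4: +16 =254
r47=101111 pc5: +32 =286
r48=110000 pc2: +4 =290
r49=110001 pc3: +8 =298
r50=110010 pc3: +8 =306
r51=110011 pc4: +16 =322
r52=110100 pc3: +8 =330
r53=110101 pc4: +16 =346
r54=110110 pc4: +16 =362
r55=110111 pc5: +32 =394
r56=111000 pc3: +8 =402
r57=111001 pc4: +16 =418
r58=111010 pc4: +16 =434
r59=111011 pc5: +32 =466
r60=111100 pc4: +16 =482
r61=111101 pc5: +32 =514
r62=111110 pc5: +32 =546
r63=111111 pc6: +64 =610
r64=1000000 pc1: +2 =612
r65=1000001 pc2: +4 =616
r66=1000010 pc2: +4 =620
r67=1000011 pc3: +8 =628
r68=1000100 pc2: +4 =632
r69=1000101 pc3: +8 =640
r70=1000110 pc3: +8 =648
r71=1000111 pc4: +16 =664
r72=1001000 pc2: +4 =668
r73=1001001 pc3: +8 =676
r74=1001010 pc3: +8 =684
r75=1001011 pc4: +16 =700
r76=1001100 pc3: +8 =708
r77=1001101 pc4: +16 =724
r78=1001110 pc4: +16 =740
r79=1001111 pc5: +32 =772
r80=1010000 pc2: +4 =776
r81=1010001 pc3: +8 =784
r82=1010010 pc3: +8 =792
r83=1010011 pc4: +16 =808
r84=1010100 pc3: +8 =816
r85=1010101 pc4: +16 =832
r86=1010110 pc4: +16 =848
r87=1010111 pc5: +32 =880
r88=1011000 pc3: +8 =888
r89=1011001 pc4: +16 =904
r90=1011010 pc4: +16 =920
r91=1011011 pc5: +32 =952
r92=1011100 pc4: +16 =968
r93=1011101 pc5: +32 =1000
r94=1011110 pc5: +32 =1032
r95=1011111 pc6: +64 =1096
r96=1100000 pc2: +4 =1100
r97=1100001 pc3: +8 =1108
r98=1100010 pc3: +8 =1116
r99=1100011 pc4: +16 =1132
r100=1100100 pc3: +8 =1140
r101=1100101 pc4: +16 =1156
r102=1100110 pc4: +16 =1172
r103=1100111 pc5: +32 =1204
r104=1101000 pc3: +8 =1212
r105=1101001 pc4: +16 =1228
r106=1101010 pc4: +16 =1244
r107=1101011 pc5: +32 =1276
r108=1101100 pc4: +16 =1292
r109=1101101 pc5: +32 =1324
r110=1101110 pc5: +32 =1356
r111=1101111 pc6: +64 =1420
r112=1110000 pc3: +8 =1428
r113=1110001 pc4: +16 =1444
r114=1110010 pc4: +16 =1460
r115=1110011 pc5: +32 =1492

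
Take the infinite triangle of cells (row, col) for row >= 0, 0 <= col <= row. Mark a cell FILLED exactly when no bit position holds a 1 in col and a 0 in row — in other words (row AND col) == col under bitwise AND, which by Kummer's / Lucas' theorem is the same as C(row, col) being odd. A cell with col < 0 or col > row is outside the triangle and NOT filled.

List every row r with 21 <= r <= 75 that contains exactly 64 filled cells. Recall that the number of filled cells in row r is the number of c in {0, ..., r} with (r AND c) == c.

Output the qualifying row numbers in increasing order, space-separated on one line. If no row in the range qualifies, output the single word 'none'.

Row r has 2^popcount(r) filled cells, so we need popcount(r) = log2(64) = 6.
Scan r = 21..75 and keep those with exactly 6 one-bits:
r=21=10101 popcount=3 -> skip
r=22=10110 popcount=3 -> skip
r=23=10111 popcount=4 -> skip
r=24=11000 popcount=2 -> skip
r=25=11001 popcount=3 -> skip
r=26=11010 popcount=3 -> skip
r=27=11011 popcount=4 -> skip
r=28=11100 popcount=3 -> skip
r=29=11101 popcount=4 -> skip
r=30=11110 popcount=4 -> skip
r=31=11111 popcount=5 -> skip
r=32=100000 popcount=1 -> skip
r=33=100001 popcount=2 -> skip
r=34=100010 popcount=2 -> skip
r=35=100011 popcount=3 -> skip
r=36=100100 popcount=2 -> skip
r=37=100101 popcount=3 -> skip
r=38=100110 popcount=3 -> skip
r=39=100111 popcount=4 -> skip
r=40=101000 popcount=2 -> skip
r=41=101001 popcount=3 -> skip
r=42=101010 popcount=3 -> skip
r=43=101011 popcount=4 -> skip
r=44=101100 popcount=3 -> skip
r=45=101101 popcount=4 -> skip
r=46=101110 popcount=4 -> skip
r=47=101111 popcount=5 -> skip
r=48=110000 popcount=2 -> skip
r=49=110001 popcount=3 -> skip
r=50=110010 popcount=3 -> skip
r=51=110011 popcount=4 -> skip
r=52=110100 popcount=3 -> skip
r=53=110101 popcount=4 -> skip
r=54=110110 popcount=4 -> skip
r=55=110111 popcount=5 -> skip
r=56=111000 popcount=3 -> skip
r=57=111001 popcount=4 -> skip
r=58=111010 popcount=4 -> skip
r=59=111011 popcount=5 -> skip
r=60=111100 popcount=4 -> skip
r=61=111101 popcount=5 -> skip
r=62=111110 popcount=5 -> skip
r=63=111111 popcount=6 -> KEEP
r=64=1000000 popcount=1 -> skip
r=65=1000001 popcount=2 -> skip
r=66=1000010 popcount=2 -> skip
r=67=1000011 popcount=3 -> skip
r=68=1000100 popcount=2 -> skip
r=69=1000101 popcount=3 -> skip
r=70=1000110 popcount=3 -> skip
r=71=1000111 popcount=4 -> skip
r=72=1001000 popcount=2 -> skip
r=73=1001001 popcount=3 -> skip
r=74=1001010 popcount=3 -> skip
r=75=1001011 popcount=4 -> skip
Kept rows: 63

Answer: 63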